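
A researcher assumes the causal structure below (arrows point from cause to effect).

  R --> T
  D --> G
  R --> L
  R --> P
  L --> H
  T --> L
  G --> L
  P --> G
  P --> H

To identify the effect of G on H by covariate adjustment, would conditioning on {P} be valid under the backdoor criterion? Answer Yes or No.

Yes

Backdoor paths from G to H (paths whose first edge points into G):
  P1: G <- P <- R -> T -> L -> H
  P2: G <- P <- R -> L -> H
  P3: G <- P -> H
Condition 1 (no descendant of G in the set): holds — descendants of G are {H, L}; none are in {P}.
Condition 2 (every backdoor path blocked by {P}):
  P1: blocked at chain node P ∈ conditioning set.
  P2: blocked at chain node P ∈ conditioning set.
  P3: blocked at fork node P ∈ conditioning set.
{P} satisfies the backdoor criterion.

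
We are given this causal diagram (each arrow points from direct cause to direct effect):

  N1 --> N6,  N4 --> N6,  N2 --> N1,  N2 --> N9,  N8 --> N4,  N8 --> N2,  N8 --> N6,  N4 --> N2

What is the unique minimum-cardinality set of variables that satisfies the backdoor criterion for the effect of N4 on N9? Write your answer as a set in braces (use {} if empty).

{N8}

Variables eligible for adjustment (non-descendants of N4, excluding N4 and N9): {N8}.
Backdoor paths from N4 to N9:
  P1: N4 <- N8 -> N2 -> N9
  P2: N4 <- N8 -> N6 <- N1 <- N2 -> N9
The empty set is not sufficient: P1 (N4 <- N8 -> N2 -> N9) has no collider blocking it and no conditioned non-collider, so it is open.
Try {N8}:
  P1: blocked at fork node N8 ∈ conditioning set.
  P2: blocked at fork node N8 ∈ conditioning set.
{N8} contains no descendant of N4 and blocks every backdoor path.
{N8} is the unique smallest valid adjustment set.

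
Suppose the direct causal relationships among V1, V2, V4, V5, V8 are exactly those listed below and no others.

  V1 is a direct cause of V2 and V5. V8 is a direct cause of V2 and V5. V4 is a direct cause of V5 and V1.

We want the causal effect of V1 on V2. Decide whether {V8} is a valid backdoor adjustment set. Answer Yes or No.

Yes

Backdoor paths from V1 to V2 (paths whose first edge points into V1):
  P1: V1 <- V4 -> V5 <- V8 -> V2
Condition 1 (no descendant of V1 in the set): holds — descendants of V1 are {V2, V5}; none are in {V8}.
Condition 2 (every backdoor path blocked by {V8}):
  P1: blocked at collider V5 (neither it nor any descendant is in the conditioning set).
{V8} satisfies the backdoor criterion.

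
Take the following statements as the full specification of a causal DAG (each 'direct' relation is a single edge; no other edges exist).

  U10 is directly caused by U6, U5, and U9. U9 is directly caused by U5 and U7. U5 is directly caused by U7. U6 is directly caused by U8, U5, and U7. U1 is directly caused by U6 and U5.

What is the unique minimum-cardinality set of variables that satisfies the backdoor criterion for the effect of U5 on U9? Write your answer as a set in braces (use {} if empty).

{U7}

Variables eligible for adjustment (non-descendants of U5, excluding U5 and U9): {U7, U8}.
Backdoor paths from U5 to U9:
  P1: U5 <- U7 -> U6 -> U10 <- U9
  P2: U5 <- U7 -> U9
The empty set is not sufficient: P2 (U5 <- U7 -> U9) has no collider blocking it and no conditioned non-collider, so it is open.
Try {U7}:
  P1: blocked at fork node U7 ∈ conditioning set.
  P2: blocked at fork node U7 ∈ conditioning set.
{U7} contains no descendant of U5 and blocks every backdoor path.
No other singleton works — e.g. {U8} leaves P2 open — so {U7} is the unique smallest valid adjustment set.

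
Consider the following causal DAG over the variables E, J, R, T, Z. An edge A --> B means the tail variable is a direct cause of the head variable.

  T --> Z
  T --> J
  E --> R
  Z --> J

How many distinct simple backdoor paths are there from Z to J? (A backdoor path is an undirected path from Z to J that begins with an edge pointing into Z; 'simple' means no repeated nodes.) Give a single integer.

A backdoor path from Z to J is any simple undirected path whose first edge points into Z (i.e. leaves Z via a parent).
Parents of Z: {T}.
Enumerating:
  P1: Z <- T -> J
That exhausts the simple backdoor paths. Count: 1.

1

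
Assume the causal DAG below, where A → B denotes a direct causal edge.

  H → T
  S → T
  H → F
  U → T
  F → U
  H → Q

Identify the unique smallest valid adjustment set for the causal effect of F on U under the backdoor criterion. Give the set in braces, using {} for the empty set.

{}

Variables eligible for adjustment (non-descendants of F, excluding F and U): {H, Q, S}.
Backdoor paths from F to U:
  P1: F <- H -> T <- U
Each backdoor path contains an unconditioned collider, so every path is already blocked with the empty conditioning set:
  P1: blocked at collider T (neither it nor any descendant is in the conditioning set).
The empty set is therefore the unique smallest valid set.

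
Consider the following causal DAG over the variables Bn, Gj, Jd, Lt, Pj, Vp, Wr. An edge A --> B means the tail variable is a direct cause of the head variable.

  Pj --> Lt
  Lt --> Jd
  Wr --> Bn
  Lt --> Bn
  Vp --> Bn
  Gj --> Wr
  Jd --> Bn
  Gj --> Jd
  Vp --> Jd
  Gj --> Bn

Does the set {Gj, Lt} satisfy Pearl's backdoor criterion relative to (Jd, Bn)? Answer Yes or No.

No

Backdoor paths from Jd to Bn (paths whose first edge points into Jd):
  P1: Jd <- Gj -> Wr -> Bn
  P2: Jd <- Gj -> Bn
  P3: Jd <- Lt -> Bn
  P4: Jd <- Vp -> Bn
Condition 1 (no descendant of Jd in the set): holds — descendants of Jd are {Bn}; none are in {Gj, Lt}.
Condition 2 (every backdoor path blocked by {Gj, Lt}):
  P1: blocked at fork node Gj ∈ conditioning set.
  P2: blocked at fork node Gj ∈ conditioning set.
  P3: blocked at fork node Lt ∈ conditioning set.
  P4: open — no interior node is in the conditioning set.
{Gj, Lt} does not satisfy the backdoor criterion.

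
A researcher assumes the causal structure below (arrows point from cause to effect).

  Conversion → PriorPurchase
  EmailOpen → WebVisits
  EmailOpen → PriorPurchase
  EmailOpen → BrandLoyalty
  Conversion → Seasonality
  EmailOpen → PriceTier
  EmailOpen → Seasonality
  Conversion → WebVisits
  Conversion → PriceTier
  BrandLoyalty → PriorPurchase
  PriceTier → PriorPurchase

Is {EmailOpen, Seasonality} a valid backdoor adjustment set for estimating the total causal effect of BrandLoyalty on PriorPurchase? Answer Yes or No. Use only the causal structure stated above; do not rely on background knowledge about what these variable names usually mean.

Backdoor paths from BrandLoyalty to PriorPurchase (paths whose first edge points into BrandLoyalty):
  P1: BrandLoyalty <- EmailOpen -> Seasonality <- Conversion -> PriceTier -> PriorPurchase
  P2: BrandLoyalty <- EmailOpen -> Seasonality <- Conversion -> PriorPurchase
  P3: BrandLoyalty <- EmailOpen -> WebVisits <- Conversion -> PriceTier -> PriorPurchase
  P4: BrandLoyalty <- EmailOpen -> WebVisits <- Conversion -> PriorPurchase
  P5: BrandLoyalty <- EmailOpen -> PriceTier <- Conversion -> PriorPurchase
  P6: BrandLoyalty <- EmailOpen -> PriceTier -> PriorPurchase
  P7: BrandLoyalty <- EmailOpen -> PriorPurchase
Condition 1 (no descendant of BrandLoyalty in the set): holds — descendants of BrandLoyalty are {PriorPurchase}; none are in {EmailOpen, Seasonality}.
Condition 2 (every backdoor path blocked by {EmailOpen, Seasonality}):
  P1: blocked at fork node EmailOpen ∈ conditioning set.
  P2: blocked at fork node EmailOpen ∈ conditioning set.
  P3: blocked at fork node EmailOpen ∈ conditioning set.
  P4: blocked at fork node EmailOpen ∈ conditioning set.
  P5: blocked at fork node EmailOpen ∈ conditioning set.
  P6: blocked at fork node EmailOpen ∈ conditioning set.
  P7: blocked at fork node EmailOpen ∈ conditioning set.
{EmailOpen, Seasonality} satisfies the backdoor criterion.

Yes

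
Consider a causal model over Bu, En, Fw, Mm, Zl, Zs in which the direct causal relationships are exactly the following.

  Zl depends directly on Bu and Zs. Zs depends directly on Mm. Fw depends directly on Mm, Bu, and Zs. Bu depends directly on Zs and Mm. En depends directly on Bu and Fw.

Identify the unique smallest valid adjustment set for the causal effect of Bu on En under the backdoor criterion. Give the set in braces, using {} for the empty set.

Variables eligible for adjustment (non-descendants of Bu, excluding Bu and En): {Mm, Zs}.
Backdoor paths from Bu to En:
  P1: Bu <- Mm -> Zs -> Fw -> En
  P2: Bu <- Mm -> Fw -> En
  P3: Bu <- Zs <- Mm -> Fw -> En
  P4: Bu <- Zs -> Fw -> En
The empty set is not sufficient: P1 (Bu <- Mm -> Zs -> Fw -> En) has no collider blocking it and no conditioned non-collider, so it is open.
Try {Mm, Zs}:
  P1: blocked at fork node Mm ∈ conditioning set.
  P2: blocked at fork node Mm ∈ conditioning set.
  P3: blocked at chain node Zs ∈ conditioning set.
  P4: blocked at fork node Zs ∈ conditioning set.
{Mm, Zs} contains no descendant of Bu and blocks every backdoor path.
Every element of {Mm, Zs} is needed (dropping Mm leaves P2 open; dropping Zs leaves P4 open), so no proper subset is valid.
Among all size-2 subsets of the eligible variables, only {Mm, Zs} blocks every backdoor path, so it is the unique smallest valid adjustment set.

{Mm, Zs}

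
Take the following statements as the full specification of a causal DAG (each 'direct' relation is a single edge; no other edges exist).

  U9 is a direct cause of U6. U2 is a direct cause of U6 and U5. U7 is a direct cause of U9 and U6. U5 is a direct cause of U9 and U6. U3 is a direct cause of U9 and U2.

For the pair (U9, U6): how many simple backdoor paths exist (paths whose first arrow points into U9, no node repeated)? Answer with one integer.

5

A backdoor path from U9 to U6 is any simple undirected path whose first edge points into U9 (i.e. leaves U9 via a parent).
Parents of U9: {U3, U5, U7}.
Enumerating:
  P1: U9 <- U3 -> U2 -> U5 -> U6
  P2: U9 <- U3 -> U2 -> U6
  P3: U9 <- U7 -> U6
  P4: U9 <- U5 <- U2 -> U6
  P5: U9 <- U5 -> U6
That exhausts the simple backdoor paths. Count: 5.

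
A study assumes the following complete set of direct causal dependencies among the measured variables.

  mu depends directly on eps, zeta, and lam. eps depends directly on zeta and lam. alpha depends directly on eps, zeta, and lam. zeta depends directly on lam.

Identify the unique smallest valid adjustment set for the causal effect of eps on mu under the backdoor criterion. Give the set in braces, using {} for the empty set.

{lam, zeta}

Variables eligible for adjustment (non-descendants of eps, excluding eps and mu): {lam, zeta}.
Backdoor paths from eps to mu:
  P1: eps <- lam -> zeta -> mu
  P2: eps <- lam -> mu
  P3: eps <- lam -> alpha <- zeta -> mu
  P4: eps <- zeta <- lam -> mu
  P5: eps <- zeta -> mu
  P6: eps <- zeta -> alpha <- lam -> mu
The empty set is not sufficient: P1 (eps <- lam -> zeta -> mu) has no collider blocking it and no conditioned non-collider, so it is open.
Try {lam, zeta}:
  P1: blocked at fork node lam ∈ conditioning set.
  P2: blocked at fork node lam ∈ conditioning set.
  P3: blocked at fork node lam ∈ conditioning set.
  P4: blocked at chain node zeta ∈ conditioning set.
  P5: blocked at fork node zeta ∈ conditioning set.
  P6: blocked at fork node zeta ∈ conditioning set.
{lam, zeta} contains no descendant of eps and blocks every backdoor path.
Every element of {lam, zeta} is needed (dropping lam leaves P2 open; dropping zeta leaves P5 open), so no proper subset is valid.
Among all size-2 subsets of the eligible variables, only {lam, zeta} blocks every backdoor path, so it is the unique smallest valid adjustment set.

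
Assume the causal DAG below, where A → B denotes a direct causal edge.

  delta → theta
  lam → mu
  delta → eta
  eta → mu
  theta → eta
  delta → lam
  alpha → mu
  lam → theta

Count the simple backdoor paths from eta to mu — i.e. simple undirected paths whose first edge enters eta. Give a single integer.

A backdoor path from eta to mu is any simple undirected path whose first edge points into eta (i.e. leaves eta via a parent).
Parents of eta: {delta, theta}.
Enumerating:
  P1: eta <- delta -> lam -> mu
  P2: eta <- delta -> theta <- lam -> mu
  P3: eta <- theta <- delta -> lam -> mu
  P4: eta <- theta <- lam -> mu
That exhausts the simple backdoor paths. Count: 4.

4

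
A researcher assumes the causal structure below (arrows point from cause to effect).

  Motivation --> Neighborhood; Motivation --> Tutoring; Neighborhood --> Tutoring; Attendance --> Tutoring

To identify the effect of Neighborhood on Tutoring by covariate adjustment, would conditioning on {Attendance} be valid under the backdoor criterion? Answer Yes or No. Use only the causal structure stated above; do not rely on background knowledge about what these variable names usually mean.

No

Backdoor paths from Neighborhood to Tutoring (paths whose first edge points into Neighborhood):
  P1: Neighborhood <- Motivation -> Tutoring
Condition 1 (no descendant of Neighborhood in the set): holds — descendants of Neighborhood are {Tutoring}; none are in {Attendance}.
Condition 2 (every backdoor path blocked by {Attendance}):
  P1: open — no interior node is in the conditioning set.
{Attendance} does not satisfy the backdoor criterion.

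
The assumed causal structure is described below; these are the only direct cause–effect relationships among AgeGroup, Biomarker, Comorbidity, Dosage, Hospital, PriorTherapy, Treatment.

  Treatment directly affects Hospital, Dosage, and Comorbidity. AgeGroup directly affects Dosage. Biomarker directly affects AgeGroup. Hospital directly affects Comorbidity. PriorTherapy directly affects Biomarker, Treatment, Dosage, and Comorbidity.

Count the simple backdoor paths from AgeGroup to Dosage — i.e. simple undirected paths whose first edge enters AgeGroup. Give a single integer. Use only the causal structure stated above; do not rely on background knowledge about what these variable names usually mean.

4

A backdoor path from AgeGroup to Dosage is any simple undirected path whose first edge points into AgeGroup (i.e. leaves AgeGroup via a parent).
Parents of AgeGroup: {Biomarker}.
Enumerating:
  P1: AgeGroup <- Biomarker <- PriorTherapy -> Treatment -> Dosage
  P2: AgeGroup <- Biomarker <- PriorTherapy -> Comorbidity <- Treatment -> Dosage
  P3: AgeGroup <- Biomarker <- PriorTherapy -> Comorbidity <- Hospital <- Treatment -> Dosage
  P4: AgeGroup <- Biomarker <- PriorTherapy -> Dosage
That exhausts the simple backdoor paths. Count: 4.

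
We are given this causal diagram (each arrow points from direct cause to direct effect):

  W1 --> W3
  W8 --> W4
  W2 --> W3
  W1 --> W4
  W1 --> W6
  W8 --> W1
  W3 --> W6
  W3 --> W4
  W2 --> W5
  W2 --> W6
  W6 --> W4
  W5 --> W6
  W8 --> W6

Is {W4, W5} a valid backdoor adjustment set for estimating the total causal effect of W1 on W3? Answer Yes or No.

No

Backdoor paths from W1 to W3 (paths whose first edge points into W1):
  P1: W1 <- W8 -> W6 <- W2 -> W3
  P2: W1 <- W8 -> W6 <- W3
  P3: W1 <- W8 -> W6 <- W5 <- W2 -> W3
  P4: W1 <- W8 -> W6 -> W4 <- W3
  P5: W1 <- W8 -> W4 <- W3
  P6: W1 <- W8 -> W4 <- W6 <- W2 -> W3
  P7: W1 <- W8 -> W4 <- W6 <- W3
  P8: W1 <- W8 -> W4 <- W6 <- W5 <- W2 -> W3
Condition 1 (no descendant of W1 in the set): FAILS — W4 is a descendant of W1.
Condition 2 (every backdoor path blocked by {W4, W5}):
  P1: open — collider(s) W6 are conditioned on (or have a conditioned descendant) and no non-collider on the path is in the set.
  P2: open — collider(s) W6 are conditioned on (or have a conditioned descendant) and no non-collider on the path is in the set.
  P3: blocked at chain node W5 ∈ conditioning set.
  P4: open — collider(s) W4 are conditioned on (or have a conditioned descendant) and no non-collider on the path is in the set.
  P5: open — collider(s) W4 are conditioned on (or have a conditioned descendant) and no non-collider on the path is in the set.
  P6: open — collider(s) W4 are conditioned on (or have a conditioned descendant) and no non-collider on the path is in the set.
  P7: open — collider(s) W4 are conditioned on (or have a conditioned descendant) and no non-collider on the path is in the set.
  P8: blocked at chain node W5 ∈ conditioning set.
{W4, W5} does not satisfy the backdoor criterion.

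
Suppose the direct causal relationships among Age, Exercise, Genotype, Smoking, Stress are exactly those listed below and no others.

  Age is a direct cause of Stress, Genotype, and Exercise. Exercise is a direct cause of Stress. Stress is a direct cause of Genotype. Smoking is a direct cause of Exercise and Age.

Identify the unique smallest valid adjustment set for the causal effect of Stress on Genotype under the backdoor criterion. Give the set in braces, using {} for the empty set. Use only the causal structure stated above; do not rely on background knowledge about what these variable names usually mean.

{Age}

Variables eligible for adjustment (non-descendants of Stress, excluding Stress and Genotype): {Age, Exercise, Smoking}.
Backdoor paths from Stress to Genotype:
  P1: Stress <- Age -> Genotype
  P2: Stress <- Exercise <- Smoking -> Age -> Genotype
  P3: Stress <- Exercise <- Age -> Genotype
The empty set is not sufficient: P1 (Stress <- Age -> Genotype) has no collider blocking it and no conditioned non-collider, so it is open.
Try {Age}:
  P1: blocked at fork node Age ∈ conditioning set.
  P2: blocked at chain node Age ∈ conditioning set.
  P3: blocked at fork node Age ∈ conditioning set.
{Age} contains no descendant of Stress and blocks every backdoor path.
No other singleton works — e.g. {Smoking} leaves P1 open — so {Age} is the unique smallest valid adjustment set.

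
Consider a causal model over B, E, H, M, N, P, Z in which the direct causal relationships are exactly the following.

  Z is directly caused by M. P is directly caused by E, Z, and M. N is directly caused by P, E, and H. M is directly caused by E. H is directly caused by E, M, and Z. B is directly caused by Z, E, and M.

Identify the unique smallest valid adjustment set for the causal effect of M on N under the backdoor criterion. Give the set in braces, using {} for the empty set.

{E}

Variables eligible for adjustment (non-descendants of M, excluding M and N): {E}.
Backdoor paths from M to N:
  P1: M <- E -> H <- Z -> P -> N
  P2: M <- E -> H -> N
  P3: M <- E -> P <- Z -> H -> N
  P4: M <- E -> P -> N
  P5: M <- E -> B <- Z -> H -> N
  P6: M <- E -> B <- Z -> P -> N
  P7: M <- E -> N
The empty set is not sufficient: P2 (M <- E -> H -> N) has no collider blocking it and no conditioned non-collider, so it is open.
Try {E}:
  P1: blocked at fork node E ∈ conditioning set.
  P2: blocked at fork node E ∈ conditioning set.
  P3: blocked at fork node E ∈ conditioning set.
  P4: blocked at fork node E ∈ conditioning set.
  P5: blocked at fork node E ∈ conditioning set.
  P6: blocked at fork node E ∈ conditioning set.
  P7: blocked at fork node E ∈ conditioning set.
{E} contains no descendant of M and blocks every backdoor path.
{E} is the unique smallest valid adjustment set.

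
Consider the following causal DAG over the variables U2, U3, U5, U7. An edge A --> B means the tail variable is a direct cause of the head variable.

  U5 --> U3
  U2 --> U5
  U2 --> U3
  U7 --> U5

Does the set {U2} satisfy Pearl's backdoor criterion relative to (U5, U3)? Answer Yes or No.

Backdoor paths from U5 to U3 (paths whose first edge points into U5):
  P1: U5 <- U2 -> U3
Condition 1 (no descendant of U5 in the set): holds — descendants of U5 are {U3}; none are in {U2}.
Condition 2 (every backdoor path blocked by {U2}):
  P1: blocked at fork node U2 ∈ conditioning set.
{U2} satisfies the backdoor criterion.

Yes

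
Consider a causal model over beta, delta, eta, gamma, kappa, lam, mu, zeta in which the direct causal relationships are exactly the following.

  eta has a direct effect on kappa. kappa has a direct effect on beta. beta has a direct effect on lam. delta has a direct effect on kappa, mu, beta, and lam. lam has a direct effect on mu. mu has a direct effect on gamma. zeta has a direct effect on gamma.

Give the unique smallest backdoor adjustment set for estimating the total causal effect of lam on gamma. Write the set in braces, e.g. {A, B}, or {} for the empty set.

{delta}

Variables eligible for adjustment (non-descendants of lam, excluding lam and gamma): {beta, delta, eta, kappa, zeta}.
Backdoor paths from lam to gamma:
  P1: lam <- delta -> mu -> gamma
  P2: lam <- beta <- delta -> mu -> gamma
  P3: lam <- beta <- kappa <- delta -> mu -> gamma
The empty set is not sufficient: P1 (lam <- delta -> mu -> gamma) has no collider blocking it and no conditioned non-collider, so it is open.
Try {delta}:
  P1: blocked at fork node delta ∈ conditioning set.
  P2: blocked at fork node delta ∈ conditioning set.
  P3: blocked at fork node delta ∈ conditioning set.
{delta} contains no descendant of lam and blocks every backdoor path.
No other singleton works — e.g. {eta} leaves P1 open — so {delta} is the unique smallest valid adjustment set.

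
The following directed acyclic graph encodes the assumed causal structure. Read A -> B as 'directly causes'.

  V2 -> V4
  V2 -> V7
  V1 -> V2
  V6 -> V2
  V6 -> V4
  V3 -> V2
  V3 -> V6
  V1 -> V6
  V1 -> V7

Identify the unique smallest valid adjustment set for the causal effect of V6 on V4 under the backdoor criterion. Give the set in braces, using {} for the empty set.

{V1, V3}

Variables eligible for adjustment (non-descendants of V6, excluding V6 and V4): {V1, V3}.
Backdoor paths from V6 to V4:
  P1: V6 <- V1 -> V2 -> V4
  P2: V6 <- V1 -> V7 <- V2 -> V4
  P3: V6 <- V3 -> V2 -> V4
The empty set is not sufficient: P1 (V6 <- V1 -> V2 -> V4) has no collider blocking it and no conditioned non-collider, so it is open.
Try {V1, V3}:
  P1: blocked at fork node V1 ∈ conditioning set.
  P2: blocked at fork node V1 ∈ conditioning set.
  P3: blocked at fork node V3 ∈ conditioning set.
{V1, V3} contains no descendant of V6 and blocks every backdoor path.
Every element of {V1, V3} is needed (dropping V1 leaves P1 open; dropping V3 leaves P3 open), so no proper subset is valid.
Among all size-2 subsets of the eligible variables, only {V1, V3} blocks every backdoor path, so it is the unique smallest valid adjustment set.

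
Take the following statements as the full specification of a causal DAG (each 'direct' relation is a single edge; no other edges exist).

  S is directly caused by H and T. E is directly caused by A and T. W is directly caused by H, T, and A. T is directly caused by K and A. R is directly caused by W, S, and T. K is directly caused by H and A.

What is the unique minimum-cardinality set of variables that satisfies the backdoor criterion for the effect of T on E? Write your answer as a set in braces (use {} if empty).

Variables eligible for adjustment (non-descendants of T, excluding T and E): {A, H, K}.
Backdoor paths from T to E:
  P1: T <- A -> E
  P2: T <- K <- H -> S -> R <- W <- A -> E
  P3: T <- K <- H -> W <- A -> E
  P4: T <- K <- A -> E
The empty set is not sufficient: P1 (T <- A -> E) has no collider blocking it and no conditioned non-collider, so it is open.
Try {A}:
  P1: blocked at fork node A ∈ conditioning set.
  P2: blocked at collider R (neither it nor any descendant is in the conditioning set).
  P3: blocked at collider W (neither it nor any descendant is in the conditioning set).
  P4: blocked at fork node A ∈ conditioning set.
{A} contains no descendant of T and blocks every backdoor path.
No other singleton works — e.g. {H} leaves P1 open — so {A} is the unique smallest valid adjustment set.

{A}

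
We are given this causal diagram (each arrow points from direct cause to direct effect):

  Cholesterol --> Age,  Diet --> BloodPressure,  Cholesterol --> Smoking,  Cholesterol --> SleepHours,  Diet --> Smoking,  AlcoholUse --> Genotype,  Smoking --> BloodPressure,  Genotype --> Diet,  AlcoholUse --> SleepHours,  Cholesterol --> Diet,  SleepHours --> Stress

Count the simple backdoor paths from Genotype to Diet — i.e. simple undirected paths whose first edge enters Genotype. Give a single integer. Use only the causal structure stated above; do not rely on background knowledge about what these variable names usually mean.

A backdoor path from Genotype to Diet is any simple undirected path whose first edge points into Genotype (i.e. leaves Genotype via a parent).
Parents of Genotype: {AlcoholUse}.
Enumerating:
  P1: Genotype <- AlcoholUse -> SleepHours <- Cholesterol -> Diet
  P2: Genotype <- AlcoholUse -> SleepHours <- Cholesterol -> Smoking <- Diet
  P3: Genotype <- AlcoholUse -> SleepHours <- Cholesterol -> Smoking -> BloodPressure <- Diet
That exhausts the simple backdoor paths. Count: 3.

3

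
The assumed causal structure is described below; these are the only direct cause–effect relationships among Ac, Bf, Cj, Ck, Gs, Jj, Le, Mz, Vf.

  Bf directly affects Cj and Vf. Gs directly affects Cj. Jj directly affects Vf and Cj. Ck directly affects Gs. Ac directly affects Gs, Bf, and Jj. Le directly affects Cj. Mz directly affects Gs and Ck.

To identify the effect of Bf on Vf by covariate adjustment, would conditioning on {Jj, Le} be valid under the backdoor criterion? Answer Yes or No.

Backdoor paths from Bf to Vf (paths whose first edge points into Bf):
  P1: Bf <- Ac -> Jj -> Vf
  P2: Bf <- Ac -> Gs -> Cj <- Jj -> Vf
Condition 1 (no descendant of Bf in the set): holds — descendants of Bf are {Cj, Vf}; none are in {Jj, Le}.
Condition 2 (every backdoor path blocked by {Jj, Le}):
  P1: blocked at chain node Jj ∈ conditioning set.
  P2: blocked at collider Cj (neither it nor any descendant is in the conditioning set).
{Jj, Le} satisfies the backdoor criterion.

Yes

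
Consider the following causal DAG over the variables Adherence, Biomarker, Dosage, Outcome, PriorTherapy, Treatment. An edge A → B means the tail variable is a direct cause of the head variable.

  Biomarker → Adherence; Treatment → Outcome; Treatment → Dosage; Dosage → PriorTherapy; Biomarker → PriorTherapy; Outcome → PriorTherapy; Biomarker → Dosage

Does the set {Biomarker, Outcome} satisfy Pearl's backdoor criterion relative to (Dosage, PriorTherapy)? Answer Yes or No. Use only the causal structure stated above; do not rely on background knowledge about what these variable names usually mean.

Yes

Backdoor paths from Dosage to PriorTherapy (paths whose first edge points into Dosage):
  P1: Dosage <- Biomarker -> PriorTherapy
  P2: Dosage <- Treatment -> Outcome -> PriorTherapy
Condition 1 (no descendant of Dosage in the set): holds — descendants of Dosage are {PriorTherapy}; none are in {Biomarker, Outcome}.
Condition 2 (every backdoor path blocked by {Biomarker, Outcome}):
  P1: blocked at fork node Biomarker ∈ conditioning set.
  P2: blocked at chain node Outcome ∈ conditioning set.
{Biomarker, Outcome} satisfies the backdoor criterion.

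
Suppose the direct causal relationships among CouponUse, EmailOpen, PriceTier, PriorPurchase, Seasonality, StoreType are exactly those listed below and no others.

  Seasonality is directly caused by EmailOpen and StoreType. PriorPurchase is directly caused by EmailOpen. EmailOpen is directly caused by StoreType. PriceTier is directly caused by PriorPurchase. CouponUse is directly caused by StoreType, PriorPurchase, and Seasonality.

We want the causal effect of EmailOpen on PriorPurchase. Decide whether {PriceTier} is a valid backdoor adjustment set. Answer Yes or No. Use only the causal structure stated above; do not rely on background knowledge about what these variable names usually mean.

No

Backdoor paths from EmailOpen to PriorPurchase (paths whose first edge points into EmailOpen):
  P1: EmailOpen <- StoreType -> Seasonality -> CouponUse <- PriorPurchase
  P2: EmailOpen <- StoreType -> CouponUse <- PriorPurchase
Condition 1 (no descendant of EmailOpen in the set): FAILS — PriceTier is a descendant of EmailOpen.
Condition 2 (every backdoor path blocked by {PriceTier}):
  P1: blocked at collider CouponUse (neither it nor any descendant is in the conditioning set).
  P2: blocked at collider CouponUse (neither it nor any descendant is in the conditioning set).
{PriceTier} does not satisfy the backdoor criterion.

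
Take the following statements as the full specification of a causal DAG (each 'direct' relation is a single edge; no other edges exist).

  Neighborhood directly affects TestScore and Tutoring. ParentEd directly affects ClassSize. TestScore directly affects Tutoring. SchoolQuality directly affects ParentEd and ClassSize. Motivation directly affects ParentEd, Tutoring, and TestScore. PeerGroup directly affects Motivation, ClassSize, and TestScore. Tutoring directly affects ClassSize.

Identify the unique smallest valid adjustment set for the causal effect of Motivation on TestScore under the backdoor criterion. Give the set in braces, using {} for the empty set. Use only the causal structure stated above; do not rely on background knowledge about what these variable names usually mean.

{PeerGroup}

Variables eligible for adjustment (non-descendants of Motivation, excluding Motivation and TestScore): {Neighborhood, PeerGroup, SchoolQuality}.
Backdoor paths from Motivation to TestScore:
  P1: Motivation <- PeerGroup -> TestScore
  P2: Motivation <- PeerGroup -> ClassSize <- Tutoring <- Neighborhood -> TestScore
  P3: Motivation <- PeerGroup -> ClassSize <- Tutoring <- TestScore
The empty set is not sufficient: P1 (Motivation <- PeerGroup -> TestScore) has no collider blocking it and no conditioned non-collider, so it is open.
Try {PeerGroup}:
  P1: blocked at fork node PeerGroup ∈ conditioning set.
  P2: blocked at fork node PeerGroup ∈ conditioning set.
  P3: blocked at fork node PeerGroup ∈ conditioning set.
{PeerGroup} contains no descendant of Motivation and blocks every backdoor path.
No other singleton works — e.g. {Neighborhood} leaves P1 open — so {PeerGroup} is the unique smallest valid adjustment set.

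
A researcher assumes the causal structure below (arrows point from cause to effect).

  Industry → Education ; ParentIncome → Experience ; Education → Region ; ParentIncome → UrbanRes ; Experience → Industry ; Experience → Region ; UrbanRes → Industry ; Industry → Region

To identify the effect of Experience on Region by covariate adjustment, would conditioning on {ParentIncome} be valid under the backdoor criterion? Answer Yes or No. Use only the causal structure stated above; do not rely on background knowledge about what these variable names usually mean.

Yes

Backdoor paths from Experience to Region (paths whose first edge points into Experience):
  P1: Experience <- ParentIncome -> UrbanRes -> Industry -> Education -> Region
  P2: Experience <- ParentIncome -> UrbanRes -> Industry -> Region
Condition 1 (no descendant of Experience in the set): holds — descendants of Experience are {Education, Industry, Region}; none are in {ParentIncome}.
Condition 2 (every backdoor path blocked by {ParentIncome}):
  P1: blocked at fork node ParentIncome ∈ conditioning set.
  P2: blocked at fork node ParentIncome ∈ conditioning set.
{ParentIncome} satisfies the backdoor criterion.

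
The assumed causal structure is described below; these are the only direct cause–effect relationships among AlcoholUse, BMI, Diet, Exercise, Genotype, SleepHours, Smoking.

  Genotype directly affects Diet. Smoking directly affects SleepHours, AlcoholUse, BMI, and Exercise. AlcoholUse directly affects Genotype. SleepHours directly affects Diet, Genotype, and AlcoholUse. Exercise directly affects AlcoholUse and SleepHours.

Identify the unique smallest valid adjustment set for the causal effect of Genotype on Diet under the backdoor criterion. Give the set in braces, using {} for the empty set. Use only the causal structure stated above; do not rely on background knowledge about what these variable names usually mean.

Variables eligible for adjustment (non-descendants of Genotype, excluding Genotype and Diet): {AlcoholUse, BMI, Exercise, SleepHours, Smoking}.
Backdoor paths from Genotype to Diet:
  P1: Genotype <- SleepHours -> Diet
  P2: Genotype <- AlcoholUse <- Smoking -> Exercise -> SleepHours -> Diet
  P3: Genotype <- AlcoholUse <- Smoking -> SleepHours -> Diet
  P4: Genotype <- AlcoholUse <- Exercise <- Smoking -> SleepHours -> Diet
  P5: Genotype <- AlcoholUse <- Exercise -> SleepHours -> Diet
  P6: Genotype <- AlcoholUse <- SleepHours -> Diet
The empty set is not sufficient: P1 (Genotype <- SleepHours -> Diet) has no collider blocking it and no conditioned non-collider, so it is open.
Try {SleepHours}:
  P1: blocked at fork node SleepHours ∈ conditioning set.
  P2: blocked at chain node SleepHours ∈ conditioning set.
  P3: blocked at chain node SleepHours ∈ conditioning set.
  P4: blocked at chain node SleepHours ∈ conditioning set.
  P5: blocked at chain node SleepHours ∈ conditioning set.
  P6: blocked at fork node SleepHours ∈ conditioning set.
{SleepHours} contains no descendant of Genotype and blocks every backdoor path.
No other singleton works — e.g. {Smoking} leaves P1 open — so {SleepHours} is the unique smallest valid adjustment set.

{SleepHours}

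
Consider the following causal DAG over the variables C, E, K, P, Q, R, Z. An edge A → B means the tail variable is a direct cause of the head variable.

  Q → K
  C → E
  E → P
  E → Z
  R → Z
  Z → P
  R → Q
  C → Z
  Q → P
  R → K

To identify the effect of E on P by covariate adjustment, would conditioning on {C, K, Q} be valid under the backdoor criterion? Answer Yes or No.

Backdoor paths from E to P (paths whose first edge points into E):
  P1: E <- C -> Z <- R -> Q -> P
  P2: E <- C -> Z <- R -> K <- Q -> P
  P3: E <- C -> Z -> P
Condition 1 (no descendant of E in the set): holds — descendants of E are {P, Z}; none are in {C, K, Q}.
Condition 2 (every backdoor path blocked by {C, K, Q}):
  P1: blocked at fork node C ∈ conditioning set.
  P2: blocked at fork node C ∈ conditioning set.
  P3: blocked at fork node C ∈ conditioning set.
{C, K, Q} satisfies the backdoor criterion.

Yes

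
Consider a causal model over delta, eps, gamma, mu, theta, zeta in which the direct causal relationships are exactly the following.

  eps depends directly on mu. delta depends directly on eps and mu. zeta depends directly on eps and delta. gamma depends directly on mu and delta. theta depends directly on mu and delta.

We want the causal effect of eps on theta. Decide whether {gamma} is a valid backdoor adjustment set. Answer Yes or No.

No

Backdoor paths from eps to theta (paths whose first edge points into eps):
  P1: eps <- mu -> delta -> theta
  P2: eps <- mu -> gamma <- delta -> theta
  P3: eps <- mu -> theta
Condition 1 (no descendant of eps in the set): FAILS — gamma is a descendant of eps.
Condition 2 (every backdoor path blocked by {gamma}):
  P1: open — no interior node is in the conditioning set.
  P2: open — collider(s) gamma are conditioned on (or have a conditioned descendant) and no non-collider on the path is in the set.
  P3: open — no interior node is in the conditioning set.
{gamma} does not satisfy the backdoor criterion.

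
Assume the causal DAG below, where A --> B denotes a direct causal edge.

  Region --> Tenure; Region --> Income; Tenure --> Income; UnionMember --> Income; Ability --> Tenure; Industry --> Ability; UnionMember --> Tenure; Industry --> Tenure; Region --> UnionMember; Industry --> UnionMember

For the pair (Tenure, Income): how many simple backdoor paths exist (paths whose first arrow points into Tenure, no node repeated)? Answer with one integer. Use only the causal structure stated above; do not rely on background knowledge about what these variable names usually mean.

A backdoor path from Tenure to Income is any simple undirected path whose first edge points into Tenure (i.e. leaves Tenure via a parent).
Parents of Tenure: {Ability, Industry, Region, UnionMember}.
Enumerating:
  P1: Tenure <- Industry -> UnionMember <- Region -> Income
  P2: Tenure <- Industry -> UnionMember -> Income
  P3: Tenure <- Ability <- Industry -> UnionMember <- Region -> Income
  P4: Tenure <- Ability <- Industry -> UnionMember -> Income
  P5: Tenure <- Region -> UnionMember -> Income
  P6: Tenure <- Region -> Income
  P7: Tenure <- UnionMember <- Region -> Income
  P8: Tenure <- UnionMember -> Income
That exhausts the simple backdoor paths. Count: 8.

8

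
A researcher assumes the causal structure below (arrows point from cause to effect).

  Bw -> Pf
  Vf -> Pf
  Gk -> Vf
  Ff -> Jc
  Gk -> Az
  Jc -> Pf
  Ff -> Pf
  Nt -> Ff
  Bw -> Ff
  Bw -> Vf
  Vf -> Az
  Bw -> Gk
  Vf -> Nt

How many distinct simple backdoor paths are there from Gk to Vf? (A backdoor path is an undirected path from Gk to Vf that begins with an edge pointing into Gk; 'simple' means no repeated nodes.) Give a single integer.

A backdoor path from Gk to Vf is any simple undirected path whose first edge points into Gk (i.e. leaves Gk via a parent).
Parents of Gk: {Bw}.
Enumerating:
  P1: Gk <- Bw -> Vf
  P2: Gk <- Bw -> Ff <- Nt <- Vf
  P3: Gk <- Bw -> Ff -> Jc -> Pf <- Vf
  P4: Gk <- Bw -> Ff -> Pf <- Vf
  P5: Gk <- Bw -> Pf <- Vf
  P6: Gk <- Bw -> Pf <- Ff <- Nt <- Vf
  P7: Gk <- Bw -> Pf <- Jc <- Ff <- Nt <- Vf
That exhausts the simple backdoor paths. Count: 7.

7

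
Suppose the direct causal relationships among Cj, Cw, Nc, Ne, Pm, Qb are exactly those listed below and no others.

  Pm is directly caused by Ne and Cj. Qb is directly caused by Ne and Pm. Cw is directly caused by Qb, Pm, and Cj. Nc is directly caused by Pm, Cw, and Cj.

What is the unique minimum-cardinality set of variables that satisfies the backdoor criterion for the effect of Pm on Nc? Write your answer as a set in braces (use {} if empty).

Variables eligible for adjustment (non-descendants of Pm, excluding Pm and Nc): {Cj, Ne}.
Backdoor paths from Pm to Nc:
  P1: Pm <- Cj -> Cw -> Nc
  P2: Pm <- Cj -> Nc
  P3: Pm <- Ne -> Qb -> Cw <- Cj -> Nc
  P4: Pm <- Ne -> Qb -> Cw -> Nc
The empty set is not sufficient: P1 (Pm <- Cj -> Cw -> Nc) has no collider blocking it and no conditioned non-collider, so it is open.
Try {Cj, Ne}:
  P1: blocked at fork node Cj ∈ conditioning set.
  P2: blocked at fork node Cj ∈ conditioning set.
  P3: blocked at fork node Ne ∈ conditioning set.
  P4: blocked at fork node Ne ∈ conditioning set.
{Cj, Ne} contains no descendant of Pm and blocks every backdoor path.
Every element of {Cj, Ne} is needed (dropping Cj leaves P1 open; dropping Ne leaves P4 open), so no proper subset is valid.
Among all size-2 subsets of the eligible variables, only {Cj, Ne} blocks every backdoor path, so it is the unique smallest valid adjustment set.

{Cj, Ne}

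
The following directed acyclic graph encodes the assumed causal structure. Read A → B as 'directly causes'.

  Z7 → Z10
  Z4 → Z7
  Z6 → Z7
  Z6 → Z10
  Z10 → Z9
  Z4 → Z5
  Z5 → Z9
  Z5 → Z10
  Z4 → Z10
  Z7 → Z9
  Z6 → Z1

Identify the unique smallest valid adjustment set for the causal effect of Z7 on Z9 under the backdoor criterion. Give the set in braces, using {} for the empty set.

{Z4, Z6}

Variables eligible for adjustment (non-descendants of Z7, excluding Z7 and Z9): {Z1, Z4, Z5, Z6}.
Backdoor paths from Z7 to Z9:
  P1: Z7 <- Z6 -> Z10 <- Z4 -> Z5 -> Z9
  P2: Z7 <- Z6 -> Z10 <- Z5 -> Z9
  P3: Z7 <- Z6 -> Z10 -> Z9
  P4: Z7 <- Z4 -> Z5 -> Z10 -> Z9
  P5: Z7 <- Z4 -> Z5 -> Z9
  P6: Z7 <- Z4 -> Z10 <- Z5 -> Z9
  P7: Z7 <- Z4 -> Z10 -> Z9
The empty set is not sufficient: P3 (Z7 <- Z6 -> Z10 -> Z9) has no collider blocking it and no conditioned non-collider, so it is open.
Try {Z4, Z6}:
  P1: blocked at fork node Z6 ∈ conditioning set.
  P2: blocked at fork node Z6 ∈ conditioning set.
  P3: blocked at fork node Z6 ∈ conditioning set.
  P4: blocked at fork node Z4 ∈ conditioning set.
  P5: blocked at fork node Z4 ∈ conditioning set.
  P6: blocked at fork node Z4 ∈ conditioning set.
  P7: blocked at fork node Z4 ∈ conditioning set.
{Z4, Z6} contains no descendant of Z7 and blocks every backdoor path.
Every element of {Z4, Z6} is needed (dropping Z4 leaves P4 open; dropping Z6 leaves P3 open), so no proper subset is valid.
Among all size-2 subsets of the eligible variables, only {Z4, Z6} blocks every backdoor path, so it is the unique smallest valid adjustment set.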